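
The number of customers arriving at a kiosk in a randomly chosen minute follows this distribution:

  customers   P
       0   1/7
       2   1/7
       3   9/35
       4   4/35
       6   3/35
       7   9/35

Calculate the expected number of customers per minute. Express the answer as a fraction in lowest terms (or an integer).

E[X] = (1/7)·0 + (1/7)·2 + (9/35)·3 + (4/35)·4 + (3/35)·6 + (9/35)·7
     = 134/35

134/35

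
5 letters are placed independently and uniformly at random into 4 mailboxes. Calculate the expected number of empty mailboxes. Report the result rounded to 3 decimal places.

Let Xⱼ=1 if mailbox j is empty. P(Xⱼ=1) = ((4-1)/4)^5 = 243/1024.
By linearity, E[#empty] = 4·243/1024 = 243/256.
≈ 0.949

0.949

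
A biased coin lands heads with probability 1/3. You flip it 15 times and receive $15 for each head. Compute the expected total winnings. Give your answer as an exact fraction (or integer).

E[#heads] = 15·1/3 = 5 (linearity over flips).
E[winnings] = 15·5 = 75.

$75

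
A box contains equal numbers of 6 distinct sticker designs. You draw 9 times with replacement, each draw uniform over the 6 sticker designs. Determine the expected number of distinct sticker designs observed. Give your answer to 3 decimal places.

Let Xⱼ=1 if type j appears at least once. P(Xⱼ=1) = 1 − ((6−1)/6)^9 = 8124571/10077696.
E[#distinct] = 6·8124571/10077696 = 8124571/1679616.
≈ 4.837

4.837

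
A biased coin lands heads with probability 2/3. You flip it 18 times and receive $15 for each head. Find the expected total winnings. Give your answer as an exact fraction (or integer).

$180

E[#heads] = 18·2/3 = 12 (linearity over flips).
E[winnings] = 15·12 = 180.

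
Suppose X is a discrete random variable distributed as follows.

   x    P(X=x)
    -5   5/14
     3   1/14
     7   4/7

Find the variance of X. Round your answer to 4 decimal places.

31.6735

E[X] = (5/14)·(-5) + (1/14)·3 + (4/7)·7 = 17/7
E[X²] = (5/14)·25 + (1/14)·9 + (4/7)·49 = 263/7
Var(X) = 263/7 − (17/7)² = 1552/49 ≈ 31.6735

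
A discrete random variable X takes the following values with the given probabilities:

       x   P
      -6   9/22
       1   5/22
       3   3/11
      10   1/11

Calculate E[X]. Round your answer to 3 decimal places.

E[X] = (9/22)·(-6) + (5/22)·1 + (3/11)·3 + (1/11)·10
     = -1/2 ≈ -0.500

-0.500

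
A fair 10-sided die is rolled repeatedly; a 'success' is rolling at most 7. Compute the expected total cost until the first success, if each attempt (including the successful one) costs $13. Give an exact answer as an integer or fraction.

130/7 dollars

E[#attempts] = 1/p = 10/7; E[cost] = 13·10/7 = 130/7.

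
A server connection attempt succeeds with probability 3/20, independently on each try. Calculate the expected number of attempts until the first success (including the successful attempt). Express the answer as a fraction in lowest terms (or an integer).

For a geometric distribution, E[trials] = 1/p = 1/(3/20) = 20/3.

20/3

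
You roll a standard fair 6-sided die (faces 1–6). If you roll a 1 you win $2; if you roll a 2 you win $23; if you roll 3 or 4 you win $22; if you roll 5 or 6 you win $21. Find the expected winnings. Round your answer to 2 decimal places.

$18.50

E[payout] = (1/6)·2 + (1/3)·21 + (1/3)·22 + (1/6)·23 = 37/2
≈ $18.50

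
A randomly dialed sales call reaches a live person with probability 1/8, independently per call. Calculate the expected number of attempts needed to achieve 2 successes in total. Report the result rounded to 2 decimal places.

16.00

By linearity (sum of 2 independent geometric waits), E[trials] = 2/p = 2/(1/8) = 16.
≈ 16.00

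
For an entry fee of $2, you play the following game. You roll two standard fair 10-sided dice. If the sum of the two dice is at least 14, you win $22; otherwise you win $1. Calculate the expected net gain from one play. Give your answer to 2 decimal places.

$4.88

E[payout] = (18/25)·1 + (7/25)·22 = 172/25
Expected profit = 172/25 − 2 = 122/25 ≈ $4.88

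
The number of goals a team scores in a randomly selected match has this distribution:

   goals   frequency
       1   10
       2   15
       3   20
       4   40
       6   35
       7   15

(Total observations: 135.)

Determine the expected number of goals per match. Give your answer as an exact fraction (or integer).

115/27

Total = 135, so P(goals=1) = 10/135, etc.
E[X] = (2/27)·1 + (1/9)·2 + (4/27)·3 + (8/27)·4 + (7/27)·6 + (1/9)·7
     = 115/27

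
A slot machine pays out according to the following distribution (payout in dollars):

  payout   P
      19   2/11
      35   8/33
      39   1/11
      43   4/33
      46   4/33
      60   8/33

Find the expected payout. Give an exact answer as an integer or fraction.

449/11 dollars

E[X] = (2/11)·19 + (8/33)·35 + (1/11)·39 + (4/33)·43 + (4/33)·46 + (8/33)·60
     = 449/11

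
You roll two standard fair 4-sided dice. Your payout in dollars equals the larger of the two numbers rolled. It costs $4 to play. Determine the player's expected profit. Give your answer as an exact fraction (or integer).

Distribution of the larger of the two numbers rolled: 1 w.p. 1/16, 2 w.p. 3/16, 3 w.p. 5/16, 4 w.p. 7/16
E[payout] = (1/16)·1 + (3/16)·2 + (5/16)·3 + (7/16)·4 = 25/8
Expected profit = 25/8 − 4 = -7/8

-7/8 dollars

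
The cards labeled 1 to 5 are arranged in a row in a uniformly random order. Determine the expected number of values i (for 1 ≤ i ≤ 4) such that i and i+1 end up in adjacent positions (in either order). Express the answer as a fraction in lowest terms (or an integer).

8/5

For each i ∈ {1,…,4}, let Xᵢ = 1 if i and i+1 are adjacent. P(Xᵢ=1) = 2·(5−1)!/5! = 2/5.
By linearity, E[ΣXᵢ] = (4)·(2/5) = 8/5.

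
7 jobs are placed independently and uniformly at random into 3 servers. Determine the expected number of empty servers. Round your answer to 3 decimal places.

Let Xⱼ=1 if server j is empty. P(Xⱼ=1) = ((3-1)/3)^7 = 128/2187.
By linearity, E[#empty] = 3·128/2187 = 128/729.
≈ 0.176

0.176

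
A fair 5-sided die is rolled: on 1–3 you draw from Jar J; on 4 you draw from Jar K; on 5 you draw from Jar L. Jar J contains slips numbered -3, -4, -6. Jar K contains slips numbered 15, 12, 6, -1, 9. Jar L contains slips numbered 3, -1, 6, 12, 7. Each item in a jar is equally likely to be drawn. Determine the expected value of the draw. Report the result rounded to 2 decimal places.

E[X | Jar J] = (-3 − 4 − 6)/3 = -13/3
E[X | Jar K] = (15 + 12 + 6 − 1 + 9)/5 = 41/5
E[X | Jar L] = (3 − 1 + 6 + 12 + 7)/5 = 27/5
E[X] = (3/5)·(-13/3) + (1/5)·41/5 + (1/5)·27/5 = 3/25 ≈ 0.12

0.12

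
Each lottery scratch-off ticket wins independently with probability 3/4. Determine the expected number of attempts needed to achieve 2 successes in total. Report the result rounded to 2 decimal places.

2.67

By linearity (sum of 2 independent geometric waits), E[trials] = 2/p = 2/(3/4) = 8/3.
≈ 2.67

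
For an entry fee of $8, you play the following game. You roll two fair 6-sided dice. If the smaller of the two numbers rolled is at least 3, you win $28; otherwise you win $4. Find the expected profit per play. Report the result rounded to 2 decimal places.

$6.67

E[payout] = (5/9)·4 + (4/9)·28 = 44/3
Expected profit = 44/3 − 8 = 20/3 ≈ $6.67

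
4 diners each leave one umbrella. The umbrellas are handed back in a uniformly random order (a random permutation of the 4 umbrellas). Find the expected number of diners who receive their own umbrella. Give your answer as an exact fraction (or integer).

Let Xᵢ = 1 if person i gets their own umbrella. For each i, P(Xᵢ=1) = 1/4.
By linearity of expectation, E[X₁+…+X_4] = 4·(1/4) = 1.

1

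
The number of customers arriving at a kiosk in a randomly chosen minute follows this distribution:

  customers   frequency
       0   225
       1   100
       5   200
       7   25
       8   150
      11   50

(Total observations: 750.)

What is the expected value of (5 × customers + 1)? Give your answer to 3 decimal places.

21.167

Total = 750, so P(customers=0) = 225/750, etc.
E[5x+1] = (3/10)·1 + (2/15)·6 + (4/15)·26 + (1/30)·36 + (1/5)·41 + (1/15)·56
     = 127/6 ≈ 21.167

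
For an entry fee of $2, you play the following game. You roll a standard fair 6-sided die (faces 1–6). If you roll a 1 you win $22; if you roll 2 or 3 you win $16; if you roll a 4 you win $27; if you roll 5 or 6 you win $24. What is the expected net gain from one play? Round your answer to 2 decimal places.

E[payout] = (1/3)·16 + (1/6)·22 + (1/3)·24 + (1/6)·27 = 43/2
Expected profit = 43/2 − 2 = 39/2 ≈ $19.50

$19.50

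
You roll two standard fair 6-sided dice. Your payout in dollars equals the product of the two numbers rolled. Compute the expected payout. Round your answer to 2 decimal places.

$12.25

Distribution of the product of the two numbers rolled: 1 w.p. 1/36, 2 w.p. 1/18, 3 w.p. 1/18, 4 w.p. 1/12, 5 w.p. 1/18, 6 w.p. 1/9, …
E[payout] = (1/36)·1 + (1/18)·2 + (1/18)·3 + (1/12)·4 + (1/18)·5 + (1/9)·6 + (1/18)·8 + (1/36)·9 + (1/18)·10 + (1/9)·12 + (1/18)·15 + (1/36)·16 + (1/18)·18 + (1/18)·20 + (1/18)·24 + (1/36)·25 + (1/18)·30 + (1/36)·36 = 49/4
≈ $12.25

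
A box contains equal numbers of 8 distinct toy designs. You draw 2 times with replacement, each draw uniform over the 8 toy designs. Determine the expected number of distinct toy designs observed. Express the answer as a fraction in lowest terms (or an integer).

15/8

Let Xⱼ=1 if type j appears at least once. P(Xⱼ=1) = 1 − ((8−1)/8)^2 = 15/64.
E[#distinct] = 8·15/64 = 15/8.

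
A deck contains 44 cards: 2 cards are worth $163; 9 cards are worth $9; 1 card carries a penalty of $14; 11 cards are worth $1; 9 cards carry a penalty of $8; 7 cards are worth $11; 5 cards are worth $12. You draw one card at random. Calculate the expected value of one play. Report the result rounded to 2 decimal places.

$10.66

E[payout] = (2/44)·163 + (9/44)·9 + (1/44)·(-14) + (11/44)·1 + (9/44)·(-8) + (7/44)·11 + (5/44)·12 = 469/44
≈ $10.66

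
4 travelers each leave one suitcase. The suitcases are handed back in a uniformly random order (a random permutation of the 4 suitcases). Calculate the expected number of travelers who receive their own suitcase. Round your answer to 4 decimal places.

Let Xᵢ = 1 if person i gets their own suitcase. For each i, P(Xᵢ=1) = 1/4.
By linearity of expectation, E[X₁+…+X_4] = 4·(1/4) = 1.
≈ 1.0000

1.0000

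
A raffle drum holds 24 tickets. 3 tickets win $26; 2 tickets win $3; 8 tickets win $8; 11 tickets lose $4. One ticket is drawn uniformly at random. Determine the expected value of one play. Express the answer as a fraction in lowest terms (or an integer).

E[payout] = (3/24)·26 + (2/24)·3 + (8/24)·8 + (11/24)·(-4) = 13/3

13/3 dollars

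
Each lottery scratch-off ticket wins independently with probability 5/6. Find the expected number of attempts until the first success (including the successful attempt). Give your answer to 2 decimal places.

For a geometric distribution, E[trials] = 1/p = 1/(5/6) = 6/5.
≈ 1.20

1.20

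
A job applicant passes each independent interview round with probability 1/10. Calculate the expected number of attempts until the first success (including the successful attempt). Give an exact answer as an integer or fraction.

For a geometric distribution, E[trials] = 1/p = 1/(1/10) = 10.

10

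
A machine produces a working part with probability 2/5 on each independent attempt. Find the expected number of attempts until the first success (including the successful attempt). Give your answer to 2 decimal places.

For a geometric distribution, E[trials] = 1/p = 1/(2/5) = 5/2.
≈ 2.50

2.50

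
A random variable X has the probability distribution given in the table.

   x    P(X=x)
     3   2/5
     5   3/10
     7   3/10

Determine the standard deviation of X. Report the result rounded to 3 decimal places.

E[X] = 24/5, E[X²] = 129/5
Var(X) = E[X²] − (E[X])² = 129/5 − 576/25 = 69/25
SD(X) = √(69/25) ≈ 1.661

1.661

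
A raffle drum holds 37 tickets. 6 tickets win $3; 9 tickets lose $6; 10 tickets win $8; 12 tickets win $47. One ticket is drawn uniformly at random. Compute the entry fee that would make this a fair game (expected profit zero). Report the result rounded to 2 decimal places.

E[payout] = (6/37)·3 + (9/37)·(-6) + (10/37)·8 + (12/37)·47 = 608/37
Fair fee = E[payout] = 608/37 ≈ $16.43

$16.43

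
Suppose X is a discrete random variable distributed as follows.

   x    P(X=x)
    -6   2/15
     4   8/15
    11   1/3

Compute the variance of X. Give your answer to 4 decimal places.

28.6667

E[X] = (2/15)·(-6) + (8/15)·4 + (1/3)·11 = 5
E[X²] = (2/15)·36 + (8/15)·16 + (1/3)·121 = 161/3
Var(X) = 161/3 − (5)² = 86/3 ≈ 28.6667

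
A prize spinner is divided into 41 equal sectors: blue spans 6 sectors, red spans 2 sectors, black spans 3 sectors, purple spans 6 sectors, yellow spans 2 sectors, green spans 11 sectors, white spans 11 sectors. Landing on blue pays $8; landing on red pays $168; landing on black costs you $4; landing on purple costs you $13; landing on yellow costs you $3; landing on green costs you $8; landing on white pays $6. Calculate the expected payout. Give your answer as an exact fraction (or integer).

266/41 dollars

E[payout] = (6/41)·8 + (2/41)·168 + (3/41)·(-4) + (6/41)·(-13) + (2/41)·(-3) + (11/41)·(-8) + (11/41)·6 = 266/41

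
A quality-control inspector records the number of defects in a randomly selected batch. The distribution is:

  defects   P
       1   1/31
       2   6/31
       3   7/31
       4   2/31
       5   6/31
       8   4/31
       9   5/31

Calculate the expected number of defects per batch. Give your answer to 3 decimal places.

4.806

E[X] = (1/31)·1 + (6/31)·2 + (7/31)·3 + (2/31)·4 + (6/31)·5 + (4/31)·8 + (5/31)·9
     = 149/31 ≈ 4.806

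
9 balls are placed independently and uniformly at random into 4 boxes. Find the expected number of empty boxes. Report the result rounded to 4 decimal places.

Let Xⱼ=1 if box j is empty. P(Xⱼ=1) = ((4-1)/4)^9 = 19683/262144.
By linearity, E[#empty] = 4·19683/262144 = 19683/65536.
≈ 0.3003

0.3003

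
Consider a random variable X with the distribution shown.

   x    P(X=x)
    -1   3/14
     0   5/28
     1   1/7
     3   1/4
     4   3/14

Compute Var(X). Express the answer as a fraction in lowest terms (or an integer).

2883/784

E[X] = (3/14)·(-1) + (5/28)·0 + (1/7)·1 + (1/4)·3 + (3/14)·4 = 43/28
E[X²] = (3/14)·1 + (5/28)·0 + (1/7)·1 + (1/4)·9 + (3/14)·16 = 169/28
Var(X) = 169/28 − (43/28)² = 2883/784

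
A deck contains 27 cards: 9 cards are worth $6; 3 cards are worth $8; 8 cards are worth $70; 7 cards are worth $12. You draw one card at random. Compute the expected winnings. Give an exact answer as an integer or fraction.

E[payout] = (9/27)·6 + (3/27)·8 + (8/27)·70 + (7/27)·12 = 722/27

722/27 dollars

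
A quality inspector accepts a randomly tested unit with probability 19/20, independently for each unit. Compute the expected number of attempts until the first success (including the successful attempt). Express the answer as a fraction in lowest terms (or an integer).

20/19

For a geometric distribution, E[trials] = 1/p = 1/(19/20) = 20/19.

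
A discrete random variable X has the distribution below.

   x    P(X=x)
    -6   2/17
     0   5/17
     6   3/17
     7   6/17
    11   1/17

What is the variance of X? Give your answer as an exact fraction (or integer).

6634/289

E[X] = (2/17)·(-6) + (5/17)·0 + (3/17)·6 + (6/17)·7 + (1/17)·11 = 59/17
E[X²] = (2/17)·36 + (5/17)·0 + (3/17)·36 + (6/17)·49 + (1/17)·121 = 35
Var(X) = 35 − (59/17)² = 6634/289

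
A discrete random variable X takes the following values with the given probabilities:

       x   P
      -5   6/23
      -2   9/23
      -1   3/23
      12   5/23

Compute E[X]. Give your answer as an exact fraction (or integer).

9/23

E[X] = (6/23)·(-5) + (9/23)·(-2) + (3/23)·(-1) + (5/23)·12
     = 9/23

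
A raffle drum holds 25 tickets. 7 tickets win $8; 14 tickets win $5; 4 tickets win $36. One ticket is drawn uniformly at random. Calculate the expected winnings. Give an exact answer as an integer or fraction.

54/5 dollars

E[payout] = (7/25)·8 + (14/25)·5 + (4/25)·36 = 54/5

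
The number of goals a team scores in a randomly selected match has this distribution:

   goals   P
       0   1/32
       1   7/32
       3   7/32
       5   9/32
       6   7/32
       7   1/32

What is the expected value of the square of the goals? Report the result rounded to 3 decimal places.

E[X²] = (1/32)·0 + (7/32)·1 + (7/32)·9 + (9/32)·25 + (7/32)·36 + (1/32)·49
     = 149/8 ≈ 18.625

18.625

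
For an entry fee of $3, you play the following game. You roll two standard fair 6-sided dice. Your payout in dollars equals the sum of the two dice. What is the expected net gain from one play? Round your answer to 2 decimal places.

Distribution of the sum of the two dice: 2 w.p. 1/36, 3 w.p. 1/18, 4 w.p. 1/12, 5 w.p. 1/9, 6 w.p. 5/36, 7 w.p. 1/6, …
E[payout] = (1/36)·2 + (1/18)·3 + (1/12)·4 + (1/9)·5 + (5/36)·6 + (1/6)·7 + (5/36)·8 + (1/9)·9 + (1/12)·10 + (1/18)·11 + (1/36)·12 = 7
Expected profit = 7 − 3 = 4 ≈ $4.00

$4.00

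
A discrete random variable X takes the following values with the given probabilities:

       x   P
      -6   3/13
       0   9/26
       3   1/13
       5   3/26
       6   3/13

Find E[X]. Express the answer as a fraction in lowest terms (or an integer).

21/26

E[X] = (3/13)·(-6) + (9/26)·0 + (1/13)·3 + (3/26)·5 + (3/13)·6
     = 21/26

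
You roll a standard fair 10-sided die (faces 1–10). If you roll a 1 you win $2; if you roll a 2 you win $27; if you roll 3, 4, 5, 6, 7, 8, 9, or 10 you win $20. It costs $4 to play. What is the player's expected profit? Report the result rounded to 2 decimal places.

E[payout] = (1/10)·2 + (4/5)·20 + (1/10)·27 = 189/10
Expected profit = 189/10 − 4 = 149/10 ≈ $14.90

$14.90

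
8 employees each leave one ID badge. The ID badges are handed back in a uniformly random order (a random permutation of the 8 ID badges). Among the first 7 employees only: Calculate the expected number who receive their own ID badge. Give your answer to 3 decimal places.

Let Xᵢ = 1 if person i gets their own ID badge. For each i, P(Xᵢ=1) = 1/8.
By linearity of expectation, E[X₁+…+X_7] = 7·(1/8) = 7/8.
≈ 0.875

0.875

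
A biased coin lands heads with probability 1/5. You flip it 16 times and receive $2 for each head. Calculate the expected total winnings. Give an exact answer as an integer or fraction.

E[#heads] = 16·1/5 = 16/5 (linearity over flips).
E[winnings] = 2·16/5 = 32/5.

32/5 dollars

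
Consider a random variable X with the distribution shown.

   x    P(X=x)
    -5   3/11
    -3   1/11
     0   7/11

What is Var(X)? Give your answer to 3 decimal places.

4.959

E[X] = (3/11)·(-5) + (1/11)·(-3) + (7/11)·0 = -18/11
E[X²] = (3/11)·25 + (1/11)·9 + (7/11)·0 = 84/11
Var(X) = 84/11 − (-18/11)² = 600/121 ≈ 4.959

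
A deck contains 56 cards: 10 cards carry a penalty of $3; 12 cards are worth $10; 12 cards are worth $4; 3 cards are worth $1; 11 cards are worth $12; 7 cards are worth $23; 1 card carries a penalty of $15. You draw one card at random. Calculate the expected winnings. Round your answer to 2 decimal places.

E[payout] = (10/56)·(-3) + (12/56)·10 + (12/56)·4 + (3/56)·1 + (11/56)·12 + (7/56)·23 + (1/56)·(-15) = 419/56
≈ $7.48

$7.48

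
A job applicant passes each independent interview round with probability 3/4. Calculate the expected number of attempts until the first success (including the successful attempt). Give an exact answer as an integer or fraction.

For a geometric distribution, E[trials] = 1/p = 1/(3/4) = 4/3.

4/3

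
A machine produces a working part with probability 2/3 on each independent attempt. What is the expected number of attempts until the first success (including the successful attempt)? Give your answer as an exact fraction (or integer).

3/2

For a geometric distribution, E[trials] = 1/p = 1/(2/3) = 3/2.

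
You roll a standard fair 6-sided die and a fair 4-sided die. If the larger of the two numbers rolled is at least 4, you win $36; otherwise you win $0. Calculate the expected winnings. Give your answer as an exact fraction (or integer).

E[payout] = (3/8)·0 + (5/8)·36 = 45/2

45/2 dollars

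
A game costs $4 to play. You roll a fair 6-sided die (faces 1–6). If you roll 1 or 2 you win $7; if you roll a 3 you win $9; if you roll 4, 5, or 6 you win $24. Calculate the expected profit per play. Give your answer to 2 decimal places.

$11.83

E[payout] = (1/3)·7 + (1/6)·9 + (1/2)·24 = 95/6
Expected profit = 95/6 − 4 = 71/6 ≈ $11.83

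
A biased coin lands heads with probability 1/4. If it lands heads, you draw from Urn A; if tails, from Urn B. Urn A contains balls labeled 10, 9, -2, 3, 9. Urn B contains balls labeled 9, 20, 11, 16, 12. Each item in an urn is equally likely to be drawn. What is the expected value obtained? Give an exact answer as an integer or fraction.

233/20

E[X | Urn A] = (10 + 9 − 2 + 3 + 9)/5 = 29/5
E[X | Urn B] = (9 + 20 + 11 + 16 + 12)/5 = 68/5
E[X] = (1/4)·29/5 + (3/4)·68/5 = 233/20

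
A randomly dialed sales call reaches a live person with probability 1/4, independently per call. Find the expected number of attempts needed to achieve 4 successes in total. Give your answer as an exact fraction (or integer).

By linearity (sum of 4 independent geometric waits), E[trials] = 4/p = 4/(1/4) = 16.

16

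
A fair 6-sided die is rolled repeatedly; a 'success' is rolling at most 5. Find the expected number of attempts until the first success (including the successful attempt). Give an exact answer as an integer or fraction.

For a geometric distribution, E[trials] = 1/p = 1/(5/6) = 6/5.

6/5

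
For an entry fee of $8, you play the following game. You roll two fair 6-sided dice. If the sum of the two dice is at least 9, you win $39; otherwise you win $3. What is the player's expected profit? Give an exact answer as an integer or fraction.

$5

E[payout] = (13/18)·3 + (5/18)·39 = 13
Expected profit = 13 − 8 = 5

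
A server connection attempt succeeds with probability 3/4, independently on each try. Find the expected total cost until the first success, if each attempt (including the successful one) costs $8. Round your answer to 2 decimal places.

E[#attempts] = 1/p = 4/3; E[cost] = 8·4/3 = 32/3.
≈ 10.67

$10.67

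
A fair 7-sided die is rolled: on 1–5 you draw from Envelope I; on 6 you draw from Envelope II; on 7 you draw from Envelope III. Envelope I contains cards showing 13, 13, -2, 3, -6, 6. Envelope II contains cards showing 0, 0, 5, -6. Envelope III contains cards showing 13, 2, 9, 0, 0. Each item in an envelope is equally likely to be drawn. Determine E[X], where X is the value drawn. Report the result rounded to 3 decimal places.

3.864

E[X | Envelope I] = (13 + 13 − 2 + 3 − 6 + 6)/6 = 9/2
E[X | Envelope II] = (0 + 0 + 5 − 6)/4 = -1/4
E[X | Envelope III] = (13 + 2 + 9 + 0 + 0)/5 = 24/5
E[X] = (5/7)·9/2 + (1/7)·(-1/4) + (1/7)·24/5 = 541/140 ≈ 3.864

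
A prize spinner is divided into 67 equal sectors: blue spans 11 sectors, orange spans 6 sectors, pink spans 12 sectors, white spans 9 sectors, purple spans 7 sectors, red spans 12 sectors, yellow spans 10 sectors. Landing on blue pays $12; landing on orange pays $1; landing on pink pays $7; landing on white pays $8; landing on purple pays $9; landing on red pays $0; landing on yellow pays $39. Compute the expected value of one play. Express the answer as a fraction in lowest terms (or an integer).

E[payout] = (11/67)·12 + (6/67)·1 + (12/67)·7 + (9/67)·8 + (7/67)·9 + (12/67)·0 + (10/67)·39 = 747/67

747/67 dollars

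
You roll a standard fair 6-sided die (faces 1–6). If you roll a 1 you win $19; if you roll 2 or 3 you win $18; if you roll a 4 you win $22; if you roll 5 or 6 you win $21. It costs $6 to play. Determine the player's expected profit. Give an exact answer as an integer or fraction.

83/6 dollars

E[payout] = (1/3)·18 + (1/6)·19 + (1/3)·21 + (1/6)·22 = 119/6
Expected profit = 119/6 − 6 = 83/6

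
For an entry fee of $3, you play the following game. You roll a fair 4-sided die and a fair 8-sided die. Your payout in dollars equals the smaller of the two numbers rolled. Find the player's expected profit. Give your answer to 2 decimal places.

-$0.81

Distribution of the smaller of the two numbers rolled: 1 w.p. 11/32, 2 w.p. 9/32, 3 w.p. 7/32, 4 w.p. 5/32
E[payout] = (11/32)·1 + (9/32)·2 + (7/32)·3 + (5/32)·4 = 35/16
Expected profit = 35/16 − 3 = -13/16 ≈ -$0.81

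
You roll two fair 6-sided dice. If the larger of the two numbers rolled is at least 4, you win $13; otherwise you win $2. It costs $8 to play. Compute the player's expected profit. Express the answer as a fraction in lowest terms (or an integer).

9/4 dollars

E[payout] = (1/4)·2 + (3/4)·13 = 41/4
Expected profit = 41/4 − 8 = 9/4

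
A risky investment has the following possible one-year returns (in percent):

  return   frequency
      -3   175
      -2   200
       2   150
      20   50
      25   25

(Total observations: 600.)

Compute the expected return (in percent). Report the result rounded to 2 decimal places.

Total = 600, so P(return=-3) = 175/600, etc.
E[X] = (7/24)·(-3) + (1/3)·(-2) + (1/4)·2 + (1/12)·20 + (1/24)·25
     = 5/3 ≈ 1.67

1.67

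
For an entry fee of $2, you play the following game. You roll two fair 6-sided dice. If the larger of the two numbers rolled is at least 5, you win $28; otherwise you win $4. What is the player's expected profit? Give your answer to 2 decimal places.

E[payout] = (4/9)·4 + (5/9)·28 = 52/3
Expected profit = 52/3 − 2 = 46/3 ≈ $15.33

$15.33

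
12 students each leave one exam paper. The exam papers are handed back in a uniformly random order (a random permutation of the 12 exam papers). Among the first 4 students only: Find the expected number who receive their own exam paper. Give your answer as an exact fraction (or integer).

Let Xᵢ = 1 if person i gets their own exam paper. For each i, P(Xᵢ=1) = 1/12.
By linearity of expectation, E[X₁+…+X_4] = 4·(1/12) = 1/3.

1/3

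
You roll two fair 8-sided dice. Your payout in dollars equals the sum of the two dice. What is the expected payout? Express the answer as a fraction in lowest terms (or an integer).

Distribution of the sum of the two dice: 2 w.p. 1/64, 3 w.p. 1/32, 4 w.p. 3/64, 5 w.p. 1/16, 6 w.p. 5/64, 7 w.p. 3/32, …
E[payout] = (1/64)·2 + (1/32)·3 + (3/64)·4 + (1/16)·5 + (5/64)·6 + (3/32)·7 + (7/64)·8 + (1/8)·9 + (7/64)·10 + (3/32)·11 + (5/64)·12 + (1/16)·13 + (3/64)·14 + (1/32)·15 + (1/64)·16 = 9

$9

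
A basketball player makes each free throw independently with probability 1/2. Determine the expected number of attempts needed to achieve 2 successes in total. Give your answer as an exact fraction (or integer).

By linearity (sum of 2 independent geometric waits), E[trials] = 2/p = 2/(1/2) = 4.

4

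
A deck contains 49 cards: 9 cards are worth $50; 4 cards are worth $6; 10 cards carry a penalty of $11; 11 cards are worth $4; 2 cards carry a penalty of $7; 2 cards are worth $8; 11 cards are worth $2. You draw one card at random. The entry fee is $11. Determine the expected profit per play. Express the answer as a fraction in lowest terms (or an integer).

E[payout] = (9/49)·50 + (4/49)·6 + (10/49)·(-11) + (11/49)·4 + (2/49)·(-7) + (2/49)·8 + (11/49)·2 = 432/49
Expected profit = 432/49 − 11 = -107/49

-107/49 dollars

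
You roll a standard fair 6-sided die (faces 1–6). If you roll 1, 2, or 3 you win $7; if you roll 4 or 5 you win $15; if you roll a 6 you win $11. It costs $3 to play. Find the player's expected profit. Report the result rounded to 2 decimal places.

E[payout] = (1/2)·7 + (1/6)·11 + (1/3)·15 = 31/3
Expected profit = 31/3 − 3 = 22/3 ≈ $7.33

$7.33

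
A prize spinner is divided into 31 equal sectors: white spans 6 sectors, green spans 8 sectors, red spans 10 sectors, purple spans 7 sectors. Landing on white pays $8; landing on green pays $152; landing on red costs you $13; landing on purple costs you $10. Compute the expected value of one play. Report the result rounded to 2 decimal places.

E[payout] = (6/31)·8 + (8/31)·152 + (10/31)·(-13) + (7/31)·(-10) = 1064/31
≈ $34.32

$34.32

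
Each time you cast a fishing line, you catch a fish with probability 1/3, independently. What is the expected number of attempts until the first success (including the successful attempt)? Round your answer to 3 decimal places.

3.000

For a geometric distribution, E[trials] = 1/p = 1/(1/3) = 3.
≈ 3.000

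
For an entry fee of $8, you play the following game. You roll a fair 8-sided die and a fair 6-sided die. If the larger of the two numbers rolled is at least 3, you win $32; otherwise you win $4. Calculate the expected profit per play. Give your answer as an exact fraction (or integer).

65/3 dollars

E[payout] = (1/12)·4 + (11/12)·32 = 89/3
Expected profit = 89/3 − 8 = 65/3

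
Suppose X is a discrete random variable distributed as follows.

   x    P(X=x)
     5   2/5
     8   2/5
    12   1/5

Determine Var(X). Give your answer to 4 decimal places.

6.6400

E[X] = (2/5)·5 + (2/5)·8 + (1/5)·12 = 38/5
E[X²] = (2/5)·25 + (2/5)·64 + (1/5)·144 = 322/5
Var(X) = 322/5 − (38/5)² = 166/25 ≈ 6.6400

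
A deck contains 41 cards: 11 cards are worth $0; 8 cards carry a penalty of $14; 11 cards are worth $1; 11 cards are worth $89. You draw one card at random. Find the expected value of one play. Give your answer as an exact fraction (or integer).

E[payout] = (11/41)·0 + (8/41)·(-14) + (11/41)·1 + (11/41)·89 = 878/41

878/41 dollars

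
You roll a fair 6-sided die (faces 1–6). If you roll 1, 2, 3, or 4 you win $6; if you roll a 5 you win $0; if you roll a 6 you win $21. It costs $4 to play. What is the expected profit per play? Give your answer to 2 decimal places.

$3.50

E[payout] = (1/6)·0 + (2/3)·6 + (1/6)·21 = 15/2
Expected profit = 15/2 − 4 = 7/2 ≈ $3.50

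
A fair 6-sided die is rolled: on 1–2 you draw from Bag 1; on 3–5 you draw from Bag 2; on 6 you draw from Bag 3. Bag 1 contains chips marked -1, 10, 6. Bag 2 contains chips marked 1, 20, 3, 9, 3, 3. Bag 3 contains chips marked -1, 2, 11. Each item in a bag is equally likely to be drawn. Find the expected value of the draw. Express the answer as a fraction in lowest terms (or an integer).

67/12

E[X | Bag 1] = (-1 + 10 + 6)/3 = 5
E[X | Bag 2] = (1 + 20 + 3 + 9 + 3 + 3)/6 = 13/2
E[X | Bag 3] = (-1 + 2 + 11)/3 = 4
E[X] = (1/3)·5 + (1/2)·13/2 + (1/6)·4 = 67/12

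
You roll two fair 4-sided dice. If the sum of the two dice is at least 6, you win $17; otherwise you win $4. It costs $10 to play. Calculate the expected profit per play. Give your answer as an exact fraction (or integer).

E[payout] = (5/8)·4 + (3/8)·17 = 71/8
Expected profit = 71/8 − 10 = -9/8

-9/8 dollars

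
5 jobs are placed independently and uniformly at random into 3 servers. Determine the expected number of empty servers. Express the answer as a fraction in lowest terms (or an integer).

Let Xⱼ=1 if server j is empty. P(Xⱼ=1) = ((3-1)/3)^5 = 32/243.
By linearity, E[#empty] = 3·32/243 = 32/81.

32/81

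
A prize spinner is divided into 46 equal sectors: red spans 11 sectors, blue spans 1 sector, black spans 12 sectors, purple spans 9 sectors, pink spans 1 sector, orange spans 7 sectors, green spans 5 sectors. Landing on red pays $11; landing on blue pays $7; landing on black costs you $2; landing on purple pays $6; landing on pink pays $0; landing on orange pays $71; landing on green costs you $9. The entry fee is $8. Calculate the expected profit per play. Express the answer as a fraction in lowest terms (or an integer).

121/23 dollars

E[payout] = (11/46)·11 + (1/46)·7 + (12/46)·(-2) + (9/46)·6 + (1/46)·0 + (7/46)·71 + (5/46)·(-9) = 305/23
Expected profit = 305/23 − 8 = 121/23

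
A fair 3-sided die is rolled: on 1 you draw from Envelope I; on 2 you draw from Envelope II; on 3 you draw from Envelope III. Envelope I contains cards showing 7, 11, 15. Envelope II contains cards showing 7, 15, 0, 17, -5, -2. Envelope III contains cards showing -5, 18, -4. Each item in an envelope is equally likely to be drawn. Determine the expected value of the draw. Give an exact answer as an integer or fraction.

E[X | Envelope I] = (7 + 11 + 15)/3 = 11
E[X | Envelope II] = (7 + 15 + 0 + 17 − 5 − 2)/6 = 16/3
E[X | Envelope III] = (-5 + 18 − 4)/3 = 3
E[X] = (1/3)·11 + (1/3)·16/3 + (1/3)·3 = 58/9

58/9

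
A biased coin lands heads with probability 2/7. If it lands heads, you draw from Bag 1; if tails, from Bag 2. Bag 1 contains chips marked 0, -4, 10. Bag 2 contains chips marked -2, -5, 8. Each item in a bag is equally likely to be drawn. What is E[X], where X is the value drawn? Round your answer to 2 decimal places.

0.81

E[X | Bag 1] = (0 − 4 + 10)/3 = 2
E[X | Bag 2] = (-2 − 5 + 8)/3 = 1/3
E[X] = (2/7)·2 + (5/7)·1/3 = 17/21 ≈ 0.81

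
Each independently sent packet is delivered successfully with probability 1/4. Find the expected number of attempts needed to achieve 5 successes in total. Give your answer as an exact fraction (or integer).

By linearity (sum of 5 independent geometric waits), E[trials] = 5/p = 5/(1/4) = 20.

20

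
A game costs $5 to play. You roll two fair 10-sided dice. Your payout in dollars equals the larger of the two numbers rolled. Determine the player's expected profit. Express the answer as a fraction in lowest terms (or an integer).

43/20 dollars

Distribution of the larger of the two numbers rolled: 1 w.p. 1/100, 2 w.p. 3/100, 3 w.p. 1/20, 4 w.p. 7/100, 5 w.p. 9/100, 6 w.p. 11/100, …
E[payout] = (1/100)·1 + (3/100)·2 + (1/20)·3 + (7/100)·4 + (9/100)·5 + (11/100)·6 + (13/100)·7 + (3/20)·8 + (17/100)·9 + (19/100)·10 = 143/20
Expected profit = 143/20 − 5 = 43/20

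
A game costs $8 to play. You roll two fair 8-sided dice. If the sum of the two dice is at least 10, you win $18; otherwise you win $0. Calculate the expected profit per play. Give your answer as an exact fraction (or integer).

E[payout] = (9/16)·0 + (7/16)·18 = 63/8
Expected profit = 63/8 − 8 = -1/8

-1/8 dollars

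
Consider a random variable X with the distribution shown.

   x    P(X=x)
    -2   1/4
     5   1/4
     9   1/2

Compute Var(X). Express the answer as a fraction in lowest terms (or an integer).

323/16

E[X] = (1/4)·(-2) + (1/4)·5 + (1/2)·9 = 21/4
E[X²] = (1/4)·4 + (1/4)·25 + (1/2)·81 = 191/4
Var(X) = 191/4 − (21/4)² = 323/16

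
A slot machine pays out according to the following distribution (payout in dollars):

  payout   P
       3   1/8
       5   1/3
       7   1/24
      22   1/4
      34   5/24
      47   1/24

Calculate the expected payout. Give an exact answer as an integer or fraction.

E[X] = (1/8)·3 + (1/3)·5 + (1/24)·7 + (1/4)·22 + (5/24)·34 + (1/24)·47
     = 135/8

135/8 dollars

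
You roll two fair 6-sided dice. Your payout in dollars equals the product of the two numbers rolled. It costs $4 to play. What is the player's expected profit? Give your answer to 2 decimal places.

$8.25

Distribution of the product of the two numbers rolled: 1 w.p. 1/36, 2 w.p. 1/18, 3 w.p. 1/18, 4 w.p. 1/12, 5 w.p. 1/18, 6 w.p. 1/9, …
E[payout] = (1/36)·1 + (1/18)·2 + (1/18)·3 + (1/12)·4 + (1/18)·5 + (1/9)·6 + (1/18)·8 + (1/36)·9 + (1/18)·10 + (1/9)·12 + (1/18)·15 + (1/36)·16 + (1/18)·18 + (1/18)·20 + (1/18)·24 + (1/36)·25 + (1/18)·30 + (1/36)·36 = 49/4
Expected profit = 49/4 − 4 = 33/4 ≈ $8.25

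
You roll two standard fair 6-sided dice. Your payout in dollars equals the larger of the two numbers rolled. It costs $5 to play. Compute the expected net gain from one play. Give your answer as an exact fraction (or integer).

-19/36 dollars

Distribution of the larger of the two numbers rolled: 1 w.p. 1/36, 2 w.p. 1/12, 3 w.p. 5/36, 4 w.p. 7/36, 5 w.p. 1/4, 6 w.p. 11/36
E[payout] = (1/36)·1 + (1/12)·2 + (5/36)·3 + (7/36)·4 + (1/4)·5 + (11/36)·6 = 161/36
Expected profit = 161/36 − 5 = -19/36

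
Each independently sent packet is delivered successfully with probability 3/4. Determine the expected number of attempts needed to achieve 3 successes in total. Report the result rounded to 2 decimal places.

4.00

By linearity (sum of 3 independent geometric waits), E[trials] = 3/p = 3/(3/4) = 4.
≈ 4.00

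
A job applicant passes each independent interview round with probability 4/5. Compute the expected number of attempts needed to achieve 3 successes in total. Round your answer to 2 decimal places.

3.75

By linearity (sum of 3 independent geometric waits), E[trials] = 3/p = 3/(4/5) = 15/4.
≈ 3.75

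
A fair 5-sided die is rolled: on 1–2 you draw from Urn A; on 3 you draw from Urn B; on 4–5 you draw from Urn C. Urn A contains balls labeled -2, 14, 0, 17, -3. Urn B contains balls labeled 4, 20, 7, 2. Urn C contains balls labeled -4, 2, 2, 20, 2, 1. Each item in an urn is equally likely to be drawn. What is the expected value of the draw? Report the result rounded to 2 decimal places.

E[X | Urn A] = (-2 + 14 + 0 + 17 − 3)/5 = 26/5
E[X | Urn B] = (4 + 20 + 7 + 2)/4 = 33/4
E[X | Urn C] = (-4 + 2 + 2 + 20 + 2 + 1)/6 = 23/6
E[X] = (2/5)·26/5 + (1/5)·33/4 + (2/5)·23/6 = 1579/300 ≈ 5.26

5.26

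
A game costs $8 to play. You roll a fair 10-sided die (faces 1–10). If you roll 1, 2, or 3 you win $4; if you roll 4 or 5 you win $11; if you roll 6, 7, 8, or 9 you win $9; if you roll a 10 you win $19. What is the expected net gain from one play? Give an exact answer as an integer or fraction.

E[payout] = (3/10)·4 + (2/5)·9 + (1/5)·11 + (1/10)·19 = 89/10
Expected profit = 89/10 − 8 = 9/10

9/10 dollars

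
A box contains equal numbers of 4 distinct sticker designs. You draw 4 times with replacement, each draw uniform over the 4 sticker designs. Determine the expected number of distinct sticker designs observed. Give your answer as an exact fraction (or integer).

Let Xⱼ=1 if type j appears at least once. P(Xⱼ=1) = 1 − ((4−1)/4)^4 = 175/256.
E[#distinct] = 4·175/256 = 175/64.

175/64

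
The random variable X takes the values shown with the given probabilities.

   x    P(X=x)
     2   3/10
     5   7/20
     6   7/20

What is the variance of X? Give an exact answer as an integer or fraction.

E[X] = (3/10)·2 + (7/20)·5 + (7/20)·6 = 89/20
E[X²] = (3/10)·4 + (7/20)·25 + (7/20)·36 = 451/20
Var(X) = 451/20 − (89/20)² = 1099/400

1099/400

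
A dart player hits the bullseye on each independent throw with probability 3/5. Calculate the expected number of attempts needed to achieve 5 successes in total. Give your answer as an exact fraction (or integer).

25/3

By linearity (sum of 5 independent geometric waits), E[trials] = 5/p = 5/(3/5) = 25/3.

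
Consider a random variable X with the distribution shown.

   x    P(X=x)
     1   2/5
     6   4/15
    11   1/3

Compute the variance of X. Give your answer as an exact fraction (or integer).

E[X] = (2/5)·1 + (4/15)·6 + (1/3)·11 = 17/3
E[X²] = (2/5)·1 + (4/15)·36 + (1/3)·121 = 151/3
Var(X) = 151/3 − (17/3)² = 164/9

164/9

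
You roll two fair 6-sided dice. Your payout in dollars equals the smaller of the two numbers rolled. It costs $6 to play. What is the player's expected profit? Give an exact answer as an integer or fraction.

Distribution of the smaller of the two numbers rolled: 1 w.p. 11/36, 2 w.p. 1/4, 3 w.p. 7/36, 4 w.p. 5/36, 5 w.p. 1/12, 6 w.p. 1/36
E[payout] = (11/36)·1 + (1/4)·2 + (7/36)·3 + (5/36)·4 + (1/12)·5 + (1/36)·6 = 91/36
Expected profit = 91/36 − 6 = -125/36

-125/36 dollars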